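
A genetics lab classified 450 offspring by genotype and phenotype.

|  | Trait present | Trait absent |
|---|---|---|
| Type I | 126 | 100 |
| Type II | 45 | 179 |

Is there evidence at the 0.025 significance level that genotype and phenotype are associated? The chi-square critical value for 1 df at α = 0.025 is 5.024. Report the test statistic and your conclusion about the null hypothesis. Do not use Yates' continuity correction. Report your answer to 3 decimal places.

60.730; reject H₀

Row totals: 226, 224. Column totals: 171, 279. Grand total N = 450.
Expected counts (row total × column total / N):
  Type I, Trait present: 226×171/450 = 85.8800
  Type I, Trait absent: 226×279/450 = 140.1200
  Type II, Trait present: 224×171/450 = 85.1200
  Type II, Trait absent: 224×279/450 = 138.8800
Contributions (O − E)²/E:
  (126 − 85.8800)²/85.8800 = 18.7426
  (100 − 140.1200)²/140.1200 = 11.4874
  (45 − 85.1200)²/85.1200 = 18.9099
  (179 − 138.8800)²/138.8800 = 11.5900
χ² = 18.7426 + 11.4874 + 18.9099 + 11.5900 = 60.730
df = (2−1)(2−1) = 1. Since 60.730 > 5.024, reject the null hypothesis of independence at α = 0.025.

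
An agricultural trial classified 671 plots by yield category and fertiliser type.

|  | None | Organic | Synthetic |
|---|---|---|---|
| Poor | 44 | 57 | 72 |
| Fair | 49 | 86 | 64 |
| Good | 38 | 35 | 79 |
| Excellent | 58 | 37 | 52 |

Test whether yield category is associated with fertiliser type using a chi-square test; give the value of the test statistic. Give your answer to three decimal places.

31.807

Row totals: 173, 199, 152, 147. Column totals: 189, 215, 267. Grand total N = 671.
Expected counts (row total × column total / N):
  Poor, None: 173×189/671 = 48.72876
  Poor, Organic: 173×215/671 = 55.43219
  Poor, Synthetic: 173×267/671 = 68.83905
  Fair, None: 199×189/671 = 56.05216
  Fair, Organic: 199×215/671 = 63.76304
  Fair, Synthetic: 199×267/671 = 79.18480
  Good, None: 152×189/671 = 42.81371
  Good, Organic: 152×215/671 = 48.70343
  Good, Synthetic: 152×267/671 = 60.48286
  Excellent, None: 147×189/671 = 41.40537
  Excellent, Organic: 147×215/671 = 47.10134
  Excellent, Synthetic: 147×267/671 = 58.49329
Contributions (O − E)²/E:
  (44 − 48.72876)²/48.72876 = 0.4589
  (57 − 55.43219)²/55.43219 = 0.0443
  (72 − 68.83905)²/68.83905 = 0.1451
  (49 − 56.05216)²/56.05216 = 0.8873
  (86 − 63.76304)²/63.76304 = 7.7550
  (64 − 79.18480)²/79.18480 = 2.9119
  (38 − 42.81371)²/42.81371 = 0.5412
  (35 − 48.70343)²/48.70343 = 3.8557
  (79 − 60.48286)²/60.48286 = 5.6691
  (58 − 41.40537)²/41.40537 = 6.6509
  (37 − 47.10134)²/47.10134 = 2.1663
  (52 − 58.49329)²/58.49329 = 0.7208
χ² = 0.4589 + 0.0443 + 0.1451 + 0.8873 + 7.7550 + 2.9119 + 0.5412 + 3.8557 + 5.6691 + 6.6509 + 2.1663 + 0.7208 = 31.807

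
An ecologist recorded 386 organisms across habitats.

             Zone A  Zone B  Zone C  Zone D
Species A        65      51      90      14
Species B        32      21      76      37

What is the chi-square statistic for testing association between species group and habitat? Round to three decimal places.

28.279

Row totals: 220, 166. Column totals: 97, 72, 166, 51. Grand total N = 386.
Expected counts (row total × column total / N):
  Species A, Zone A: 220×97/386 = 55.2850
  Species A, Zone B: 220×72/386 = 41.0363
  Species A, Zone C: 220×166/386 = 94.6114
  Species A, Zone D: 220×51/386 = 29.0674
  Species B, Zone A: 166×97/386 = 41.7150
  Species B, Zone B: 166×72/386 = 30.9637
  Species B, Zone C: 166×166/386 = 71.3886
  Species B, Zone D: 166×51/386 = 21.9326
Contributions (O − E)²/E:
  (65 − 55.2850)²/55.2850 = 1.7072
  (51 − 41.0363)²/41.0363 = 2.4192
  (90 − 94.6114)²/94.6114 = 0.2248
  (14 − 29.0674)²/29.0674 = 7.8103
  (32 − 41.7150)²/41.7150 = 2.2625
  (21 − 30.9637)²/30.9637 = 3.2062
  (76 − 71.3886)²/71.3886 = 0.2979
  (37 − 21.9326)²/21.9326 = 10.3511
χ² = 1.7072 + 2.4192 + 0.2248 + 7.8103 + 2.2625 + 3.2062 + 0.2979 + 10.3511 = 28.279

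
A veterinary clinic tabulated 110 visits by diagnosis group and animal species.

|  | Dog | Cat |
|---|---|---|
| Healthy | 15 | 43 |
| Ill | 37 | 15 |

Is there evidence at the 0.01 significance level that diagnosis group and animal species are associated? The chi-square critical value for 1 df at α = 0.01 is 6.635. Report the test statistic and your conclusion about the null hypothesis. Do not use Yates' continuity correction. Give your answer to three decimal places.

22.565; reject H₀

Row totals: 58, 52. Column totals: 52, 58. Grand total N = 110.
Expected counts (row total × column total / N):
  Healthy, Dog: 58×52/110 = 27.4182
  Healthy, Cat: 58×58/110 = 30.5818
  Ill, Dog: 52×52/110 = 24.5818
  Ill, Cat: 52×58/110 = 27.4182
Contributions (O − E)²/E:
  (15 − 27.4182)²/27.4182 = 5.6244
  (43 − 30.5818)²/30.5818 = 5.0426
  (37 − 24.5818)²/24.5818 = 6.2734
  (15 − 27.4182)²/27.4182 = 5.6244
χ² = 5.6244 + 5.0426 + 6.2734 + 5.6244 = 22.565
df = (2−1)(2−1) = 1. Since 22.565 > 6.635, reject the null hypothesis of independence at α = 0.01.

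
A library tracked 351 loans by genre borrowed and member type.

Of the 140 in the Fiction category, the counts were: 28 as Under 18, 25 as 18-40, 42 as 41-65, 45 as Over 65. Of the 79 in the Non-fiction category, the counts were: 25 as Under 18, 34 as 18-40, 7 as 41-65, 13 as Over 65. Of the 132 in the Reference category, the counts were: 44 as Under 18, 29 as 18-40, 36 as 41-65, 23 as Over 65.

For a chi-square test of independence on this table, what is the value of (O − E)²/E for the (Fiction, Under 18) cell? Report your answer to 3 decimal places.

Row total (Fiction) = 140; column total (Under 18) = 97; N = 351.
Expected count E = 140 × 97 / 351 = 38.6895.
Contribution = (O − E)²/E = (28 − 38.6895)² / 38.6895 = 2.953.

2.953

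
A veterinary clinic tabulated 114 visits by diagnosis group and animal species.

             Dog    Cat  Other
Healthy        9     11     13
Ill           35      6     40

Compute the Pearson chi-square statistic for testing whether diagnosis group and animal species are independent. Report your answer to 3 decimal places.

12.615

Row totals: 33, 81. Column totals: 44, 17, 53. Grand total N = 114.
Expected counts (row total × column total / N):
  Healthy, Dog: 33×44/114 = 12.7368
  Healthy, Cat: 33×17/114 = 4.9211
  Healthy, Other: 33×53/114 = 15.3421
  Ill, Dog: 81×44/114 = 31.2632
  Ill, Cat: 81×17/114 = 12.0789
  Ill, Other: 81×53/114 = 37.6579
Contributions (O − E)²/E:
  (9 − 12.7368)²/12.7368 = 1.0963
  (11 − 4.9211)²/4.9211 = 7.5091
  (13 − 15.3421)²/15.3421 = 0.3575
  (35 − 31.2632)²/31.2632 = 0.4466
  (6 − 12.0789)²/12.0789 = 3.0593
  (40 − 37.6579)²/37.6579 = 0.1457
χ² = 1.0963 + 7.5091 + 0.3575 + 0.4466 + 3.0593 + 0.1457 = 12.615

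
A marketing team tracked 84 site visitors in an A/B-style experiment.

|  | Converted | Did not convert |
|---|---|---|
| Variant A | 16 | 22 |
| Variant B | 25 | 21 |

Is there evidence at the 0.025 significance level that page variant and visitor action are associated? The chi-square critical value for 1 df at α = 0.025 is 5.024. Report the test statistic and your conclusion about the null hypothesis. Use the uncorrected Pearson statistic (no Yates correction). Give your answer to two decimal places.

1.25; fail to reject H₀

Row totals: 38, 46. Column totals: 41, 43. Grand total N = 84.
Expected counts (row total × column total / N):
  Variant A, Converted: 38×41/84 = 18.548
  Variant A, Did not convert: 38×43/84 = 19.452
  Variant B, Converted: 46×41/84 = 22.452
  Variant B, Did not convert: 46×43/84 = 23.548
Contributions (O − E)²/E:
  (16 − 18.548)²/18.548 = 0.3500
  (22 − 19.452)²/19.452 = 0.3338
  (25 − 22.452)²/22.452 = 0.2892
  (21 − 23.548)²/23.548 = 0.2757
χ² = 0.3500 + 0.3338 + 0.2892 + 0.2757 = 1.25
df = (2−1)(2−1) = 1. Since 1.25 < 5.024, fail to reject the null hypothesis of independence at α = 0.025.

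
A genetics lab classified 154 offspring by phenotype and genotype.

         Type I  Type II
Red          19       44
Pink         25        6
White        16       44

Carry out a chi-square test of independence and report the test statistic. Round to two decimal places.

Row totals: 63, 31, 60. Column totals: 60, 94. Grand total N = 154.
Expected counts (row total × column total / N):
  Red, Type I: 63×60/154 = 24.5455
  Red, Type II: 63×94/154 = 38.4545
  Pink, Type I: 31×60/154 = 12.0779
  Pink, Type II: 31×94/154 = 18.9221
  White, Type I: 60×60/154 = 23.3766
  White, Type II: 60×94/154 = 36.6234
Contributions (O − E)²/E:
  (19 − 24.5455)²/24.5455 = 1.2529
  (44 − 38.4545)²/38.4545 = 0.7997
  (25 − 12.0779)²/12.0779 = 13.8253
  (6 − 18.9221)²/18.9221 = 8.8246
  (16 − 23.3766)²/23.3766 = 2.3277
  (44 − 36.6234)²/36.6234 = 1.4858
χ² = 1.2529 + 0.7997 + 13.8253 + 8.8246 + 2.3277 + 1.4858 = 28.52

28.52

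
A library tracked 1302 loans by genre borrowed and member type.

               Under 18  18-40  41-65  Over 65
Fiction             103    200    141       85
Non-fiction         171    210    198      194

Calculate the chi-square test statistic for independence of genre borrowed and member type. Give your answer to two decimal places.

Row totals: 529, 773. Column totals: 274, 410, 339, 279. Grand total N = 1302.
Expected counts (row total × column total / N):
  Fiction, Under 18: 529×274/1302 = 111.326
  Fiction, 18-40: 529×410/1302 = 166.582
  Fiction, 41-65: 529×339/1302 = 137.735
  Fiction, Over 65: 529×279/1302 = 113.357
  Non-fiction, Under 18: 773×274/1302 = 162.674
  Non-fiction, 18-40: 773×410/1302 = 243.418
  Non-fiction, 41-65: 773×339/1302 = 201.265
  Non-fiction, Over 65: 773×279/1302 = 165.643
Contributions (O − E)²/E:
  (103 − 111.326)²/111.326 = 0.6227
  (200 − 166.582)²/166.582 = 6.7040
  (141 − 137.735)²/137.735 = 0.0774
  (85 − 113.357)²/113.357 = 7.0937
  (171 − 162.674)²/162.674 = 0.4261
  (210 − 243.418)²/243.418 = 4.5878
  (198 − 201.265)²/201.265 = 0.0530
  (194 − 165.643)²/165.643 = 4.8545
χ² = 0.6227 + 6.7040 + 0.0774 + 7.0937 + 0.4261 + 4.5878 + 0.0530 + 4.8545 = 24.42

24.42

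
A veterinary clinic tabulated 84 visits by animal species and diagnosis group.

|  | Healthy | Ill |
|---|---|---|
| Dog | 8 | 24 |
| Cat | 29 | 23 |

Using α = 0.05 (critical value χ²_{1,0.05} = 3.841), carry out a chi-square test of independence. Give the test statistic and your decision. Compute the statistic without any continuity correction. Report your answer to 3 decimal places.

Row totals: 32, 52. Column totals: 37, 47. Grand total N = 84.
Expected counts (row total × column total / N):
  Dog, Healthy: 32×37/84 = 14.0952
  Dog, Ill: 32×47/84 = 17.9048
  Cat, Healthy: 52×37/84 = 22.9048
  Cat, Ill: 52×47/84 = 29.0952
Contributions (O − E)²/E:
  (8 − 14.0952)²/14.0952 = 2.6358
  (24 − 17.9048)²/17.9048 = 2.0749
  (29 − 22.9048)²/22.9048 = 1.6220
  (23 − 29.0952)²/29.0952 = 1.2769
χ² = 2.6358 + 2.0749 + 1.6220 + 1.2769 = 7.610
df = (2−1)(2−1) = 1. Since 7.610 > 3.841, reject the null hypothesis of independence at α = 0.05.

7.610; reject H₀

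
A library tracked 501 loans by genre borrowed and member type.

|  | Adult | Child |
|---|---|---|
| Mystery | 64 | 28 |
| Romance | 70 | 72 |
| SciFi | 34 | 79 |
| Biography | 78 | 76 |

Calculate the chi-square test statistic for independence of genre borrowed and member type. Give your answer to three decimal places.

31.910

Row totals: 92, 142, 113, 154. Column totals: 246, 255. Grand total N = 501.
Expected counts (row total × column total / N):
  Mystery, Adult: 92×246/501 = 45.1737
  Mystery, Child: 92×255/501 = 46.8263
  Romance, Adult: 142×246/501 = 69.7246
  Romance, Child: 142×255/501 = 72.2754
  SciFi, Adult: 113×246/501 = 55.4850
  SciFi, Child: 113×255/501 = 57.5150
  Biography, Adult: 154×246/501 = 75.6168
  Biography, Child: 154×255/501 = 78.3832
Contributions (O − E)²/E:
  (64 − 45.1737)²/45.1737 = 7.8459
  (28 − 46.8263)²/46.8263 = 7.5690
  (70 − 69.7246)²/69.7246 = 0.0011
  (72 − 72.2754)²/72.2754 = 0.0010
  (34 − 55.4850)²/55.4850 = 8.3195
  (79 − 57.5150)²/57.5150 = 8.0258
  (78 − 75.6168)²/75.6168 = 0.0751
  (76 − 78.3832)²/78.3832 = 0.0725
χ² = 7.8459 + 7.5690 + 0.0011 + 0.0010 + 8.3195 + 8.0258 + 0.0751 + 0.0725 = 31.910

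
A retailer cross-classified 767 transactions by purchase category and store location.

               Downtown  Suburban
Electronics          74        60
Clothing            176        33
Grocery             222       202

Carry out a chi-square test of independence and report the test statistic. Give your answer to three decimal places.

62.743

Row totals: 134, 209, 424. Column totals: 472, 295. Grand total N = 767.
Expected counts (row total × column total / N):
  Electronics, Downtown: 134×472/767 = 82.4615
  Electronics, Suburban: 134×295/767 = 51.5385
  Clothing, Downtown: 209×472/767 = 128.6154
  Clothing, Suburban: 209×295/767 = 80.3846
  Grocery, Downtown: 424×472/767 = 260.9231
  Grocery, Suburban: 424×295/767 = 163.0769
Contributions (O − E)²/E:
  (74 − 82.4615)²/82.4615 = 0.8682
  (60 − 51.5385)²/51.5385 = 1.3892
  (176 − 128.6154)²/128.6154 = 17.4575
  (33 − 80.3846)²/80.3846 = 27.9320
  (222 − 260.9231)²/260.9231 = 5.8063
  (202 − 163.0769)²/163.0769 = 9.2901
χ² = 0.8682 + 1.3892 + 17.4575 + 27.9320 + 5.8063 + 9.2901 = 62.743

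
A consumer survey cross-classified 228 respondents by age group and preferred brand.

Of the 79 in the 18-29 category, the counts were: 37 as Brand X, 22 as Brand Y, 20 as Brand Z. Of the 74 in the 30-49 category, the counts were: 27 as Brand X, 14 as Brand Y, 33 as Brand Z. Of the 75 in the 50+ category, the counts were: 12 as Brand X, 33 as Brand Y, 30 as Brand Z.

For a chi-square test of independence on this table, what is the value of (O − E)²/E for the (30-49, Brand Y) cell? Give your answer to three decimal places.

3.147

Row total (30-49) = 74; column total (Brand Y) = 69; N = 228.
Expected count E = 74 × 69 / 228 = 22.3947.
Contribution = (O − E)²/E = (14 − 22.3947)² / 22.3947 = 3.147.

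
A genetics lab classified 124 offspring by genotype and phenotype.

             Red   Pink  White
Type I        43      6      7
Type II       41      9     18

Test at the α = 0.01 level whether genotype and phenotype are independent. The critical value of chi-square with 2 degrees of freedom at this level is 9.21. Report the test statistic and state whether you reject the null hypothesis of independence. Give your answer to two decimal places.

4.37; fail to reject H₀

Row totals: 56, 68. Column totals: 84, 15, 25. Grand total N = 124.
Expected counts (row total × column total / N):
  Type I, Red: 56×84/124 = 37.935
  Type I, Pink: 56×15/124 = 6.774
  Type I, White: 56×25/124 = 11.290
  Type II, Red: 68×84/124 = 46.065
  Type II, Pink: 68×15/124 = 8.226
  Type II, White: 68×25/124 = 13.710
Contributions (O − E)²/E:
  (43 − 37.935)²/37.935 = 0.6763
  (6 − 6.774)²/6.774 = 0.0884
  (7 − 11.290)²/11.290 = 1.6301
  (41 − 46.065)²/46.065 = 0.5569
  (9 − 8.226)²/8.226 = 0.0728
  (18 − 13.710)²/13.710 = 1.3424
χ² = 0.6763 + 0.0884 + 1.6301 + 0.5569 + 0.0728 + 1.3424 = 4.37
df = (2−1)(3−1) = 2. Since 4.37 < 9.21, fail to reject the null hypothesis of independence at α = 0.01.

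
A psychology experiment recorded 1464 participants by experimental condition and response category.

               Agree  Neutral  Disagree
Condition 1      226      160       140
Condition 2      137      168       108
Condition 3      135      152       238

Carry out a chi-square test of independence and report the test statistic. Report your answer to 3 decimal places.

70.541

Row totals: 526, 413, 525. Column totals: 498, 480, 486. Grand total N = 1464.
Expected counts (row total × column total / N):
  Condition 1, Agree: 526×498/1464 = 178.92623
  Condition 1, Neutral: 526×480/1464 = 172.45902
  Condition 1, Disagree: 526×486/1464 = 174.61475
  Condition 2, Agree: 413×498/1464 = 140.48770
  Condition 2, Neutral: 413×480/1464 = 135.40984
  Condition 2, Disagree: 413×486/1464 = 137.10246
  Condition 3, Agree: 525×498/1464 = 178.58607
  Condition 3, Neutral: 525×480/1464 = 172.13115
  Condition 3, Disagree: 525×486/1464 = 174.28279
Contributions (O − E)²/E:
  (226 − 178.92623)²/178.92623 = 12.3847
  (160 − 172.45902)²/172.45902 = 0.9001
  (140 − 174.61475)²/174.61475 = 6.8619
  (137 − 140.48770)²/140.48770 = 0.0866
  (168 − 135.40984)²/135.40984 = 7.8437
  (108 − 137.10246)²/137.10246 = 6.1775
  (135 − 178.58607)²/178.58607 = 10.6377
  (152 − 172.13115)²/172.13115 = 2.3544
  (238 − 174.28279)²/174.28279 = 23.2948
χ² = 12.3847 + 0.9001 + 6.8619 + 0.0866 + 7.8437 + 6.1775 + 10.6377 + 2.3544 + 23.2948 = 70.541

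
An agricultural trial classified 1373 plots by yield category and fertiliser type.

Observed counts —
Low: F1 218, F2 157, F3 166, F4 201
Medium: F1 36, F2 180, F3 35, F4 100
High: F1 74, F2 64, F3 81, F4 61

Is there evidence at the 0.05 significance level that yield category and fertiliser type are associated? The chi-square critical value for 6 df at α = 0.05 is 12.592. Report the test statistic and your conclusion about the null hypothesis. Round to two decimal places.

149.18; reject H₀

Row totals: 742, 351, 280. Column totals: 328, 401, 282, 362. Grand total N = 1373.
Expected counts (row total × column total / N):
  Low, F1: 742×328/1373 = 177.259
  Low, F2: 742×401/1373 = 216.709
  Low, F3: 742×282/1373 = 152.399
  Low, F4: 742×362/1373 = 195.633
  Medium, F1: 351×328/1373 = 83.851
  Medium, F2: 351×401/1373 = 102.513
  Medium, F3: 351×282/1373 = 72.092
  Medium, F4: 351×362/1373 = 92.543
  High, F1: 280×328/1373 = 66.890
  High, F2: 280×401/1373 = 81.777
  High, F3: 280×282/1373 = 57.509
  High, F4: 280×362/1373 = 73.824
Contributions (O − E)²/E:
  (218 − 177.259)²/177.259 = 9.3639
  (157 − 216.709)²/216.709 = 16.4514
  (166 − 152.399)²/152.399 = 1.2138
  (201 − 195.633)²/195.633 = 0.1472
  (36 − 83.851)²/83.851 = 27.3070
  (180 − 102.513)²/102.513 = 58.5705
  (35 − 72.092)²/72.092 = 19.0842
  (100 − 92.543)²/92.543 = 0.6009
  (74 − 66.890)²/66.890 = 0.7557
  (64 − 81.777)²/81.777 = 3.8644
  (81 − 57.509)²/57.509 = 9.5955
  (61 − 73.824)²/73.824 = 2.2277
χ² = 9.3639 + 16.4514 + 1.2138 + 0.1472 + 27.3070 + 58.5705 + 19.0842 + 0.6009 + 0.7557 + 3.8644 + 9.5955 + 2.2277 = 149.18
df = (3−1)(4−1) = 6. Since 149.18 > 12.592, reject the null hypothesis of independence at α = 0.05.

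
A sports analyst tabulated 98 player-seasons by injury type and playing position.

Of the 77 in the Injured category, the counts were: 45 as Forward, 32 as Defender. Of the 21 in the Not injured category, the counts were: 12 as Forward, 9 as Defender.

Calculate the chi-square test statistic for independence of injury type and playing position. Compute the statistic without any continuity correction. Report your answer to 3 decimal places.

0.011

Row totals: 77, 21. Column totals: 57, 41. Grand total N = 98.
Expected counts (row total × column total / N):
  Injured, Forward: 77×57/98 = 44.7857
  Injured, Defender: 77×41/98 = 32.2143
  Not injured, Forward: 21×57/98 = 12.2143
  Not injured, Defender: 21×41/98 = 8.7857
Contributions (O − E)²/E:
  (45 − 44.7857)²/44.7857 = 0.0010
  (32 − 32.2143)²/32.2143 = 0.0014
  (12 − 12.2143)²/12.2143 = 0.0038
  (9 − 8.7857)²/8.7857 = 0.0052
χ² = 0.0010 + 0.0014 + 0.0038 + 0.0052 = 0.011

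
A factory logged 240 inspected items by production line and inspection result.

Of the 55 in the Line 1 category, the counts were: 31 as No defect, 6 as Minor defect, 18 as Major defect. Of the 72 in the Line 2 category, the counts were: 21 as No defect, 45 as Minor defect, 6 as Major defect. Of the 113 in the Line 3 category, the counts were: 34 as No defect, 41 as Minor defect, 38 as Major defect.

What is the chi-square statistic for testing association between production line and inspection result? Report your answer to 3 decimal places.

Row totals: 55, 72, 113. Column totals: 86, 92, 62. Grand total N = 240.
Expected counts (row total × column total / N):
  Line 1, No defect: 55×86/240 = 19.7083
  Line 1, Minor defect: 55×92/240 = 21.0833
  Line 1, Major defect: 55×62/240 = 14.2083
  Line 2, No defect: 72×86/240 = 25.8000
  Line 2, Minor defect: 72×92/240 = 27.6000
  Line 2, Major defect: 72×62/240 = 18.6000
  Line 3, No defect: 113×86/240 = 40.4917
  Line 3, Minor defect: 113×92/240 = 43.3167
  Line 3, Major defect: 113×62/240 = 29.1917
Contributions (O − E)²/E:
  (31 − 19.7083)²/19.7083 = 6.4695
  (6 − 21.0833)²/21.0833 = 10.7908
  (18 − 14.2083)²/14.2083 = 1.0119
  (21 − 25.8000)²/25.8000 = 0.8930
  (45 − 27.6000)²/27.6000 = 10.9696
  (6 − 18.6000)²/18.6000 = 8.5355
  (34 − 40.4917)²/40.4917 = 1.0408
  (41 − 43.3167)²/43.3167 = 0.1239
  (38 − 29.1917)²/29.1917 = 2.6578
χ² = 6.4695 + 10.7908 + 1.0119 + 0.8930 + 10.9696 + 8.5355 + 1.0408 + 0.1239 + 2.6578 = 42.493

42.493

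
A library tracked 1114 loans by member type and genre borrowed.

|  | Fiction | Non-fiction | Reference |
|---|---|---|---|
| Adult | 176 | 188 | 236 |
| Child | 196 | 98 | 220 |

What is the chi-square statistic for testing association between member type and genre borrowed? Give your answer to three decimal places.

Row totals: 600, 514. Column totals: 372, 286, 456. Grand total N = 1114.
Expected counts (row total × column total / N):
  Adult, Fiction: 600×372/1114 = 200.3591
  Adult, Non-fiction: 600×286/1114 = 154.0395
  Adult, Reference: 600×456/1114 = 245.6014
  Child, Fiction: 514×372/1114 = 171.6409
  Child, Non-fiction: 514×286/1114 = 131.9605
  Child, Reference: 514×456/1114 = 210.3986
Contributions (O − E)²/E:
  (176 − 200.3591)²/200.3591 = 2.9615
  (188 − 154.0395)²/154.0395 = 7.4871
  (236 − 245.6014)²/245.6014 = 0.3754
  (196 − 171.6409)²/171.6409 = 3.4570
  (98 − 131.9605)²/131.9605 = 8.7399
  (220 − 210.3986)²/210.3986 = 0.4382
χ² = 2.9615 + 7.4871 + 0.3754 + 3.4570 + 8.7399 + 0.4382 = 23.459

23.459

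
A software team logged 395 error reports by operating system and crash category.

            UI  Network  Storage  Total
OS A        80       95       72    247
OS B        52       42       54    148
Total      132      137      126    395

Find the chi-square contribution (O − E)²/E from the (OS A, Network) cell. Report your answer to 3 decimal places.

Row total (OS A) = 247; column total (Network) = 137; N = 395.
Expected count E = 247 × 137 / 395 = 85.6684.
Contribution = (O − E)²/E = (95 − 85.6684)² / 85.6684 = 1.016.

1.016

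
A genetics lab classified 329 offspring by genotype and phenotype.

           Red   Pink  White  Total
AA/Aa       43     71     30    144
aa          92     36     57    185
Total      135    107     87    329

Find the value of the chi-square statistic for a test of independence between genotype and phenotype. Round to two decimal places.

Grand total N = 329.
Expected counts (row total × column total / N):
  AA/Aa, Red: 144×135/329 = 59.088
  AA/Aa, Pink: 144×107/329 = 46.833
  AA/Aa, White: 144×87/329 = 38.079
  aa, Red: 185×135/329 = 75.912
  aa, Pink: 185×107/329 = 60.167
  aa, White: 185×87/329 = 48.921
Contributions (O − E)²/E:
  (43 − 59.088)²/59.088 = 4.3803
  (71 − 46.833)²/46.833 = 12.4708
  (30 − 38.079)²/38.079 = 1.7141
  (92 − 75.912)²/75.912 = 3.4095
  (36 − 60.167)²/60.167 = 9.7070
  (57 − 48.921)²/48.921 = 1.3342
χ² = 4.3803 + 12.4708 + 1.7141 + 3.4095 + 9.7070 + 1.3342 = 33.02

33.02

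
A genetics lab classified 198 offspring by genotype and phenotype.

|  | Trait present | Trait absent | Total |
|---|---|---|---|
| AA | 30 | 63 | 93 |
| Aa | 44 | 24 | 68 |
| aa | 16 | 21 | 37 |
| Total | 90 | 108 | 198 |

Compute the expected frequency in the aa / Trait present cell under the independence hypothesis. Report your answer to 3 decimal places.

Row total (aa) = 37; column total (Trait present) = 90; grand total N = 198.
Expected count = (row total × column total) / N = 37 × 90 / 198 = 16.818.

16.818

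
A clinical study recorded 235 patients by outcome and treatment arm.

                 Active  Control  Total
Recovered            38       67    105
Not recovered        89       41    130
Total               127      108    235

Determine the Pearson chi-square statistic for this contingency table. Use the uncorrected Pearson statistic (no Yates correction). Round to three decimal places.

24.356

Grand total N = 235.
Expected counts (row total × column total / N):
  Recovered, Active: 105×127/235 = 56.7447
  Recovered, Control: 105×108/235 = 48.2553
  Not recovered, Active: 130×127/235 = 70.2553
  Not recovered, Control: 130×108/235 = 59.7447
Contributions (O − E)²/E:
  (38 − 56.7447)²/56.7447 = 6.1920
  (67 − 48.2553)²/48.2553 = 7.2814
  (89 − 70.2553)²/70.2553 = 5.0012
  (41 − 59.7447)²/59.7447 = 5.8811
χ² = 6.1920 + 7.2814 + 5.0012 + 5.8811 = 24.356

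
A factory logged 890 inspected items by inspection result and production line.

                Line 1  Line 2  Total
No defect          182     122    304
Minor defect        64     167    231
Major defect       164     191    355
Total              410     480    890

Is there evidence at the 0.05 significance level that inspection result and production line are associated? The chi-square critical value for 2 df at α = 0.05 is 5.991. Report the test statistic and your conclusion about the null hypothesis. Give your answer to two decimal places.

Grand total N = 890.
Expected counts (row total × column total / N):
  No defect, Line 1: 304×410/890 = 140.045
  No defect, Line 2: 304×480/890 = 163.955
  Minor defect, Line 1: 231×410/890 = 106.416
  Minor defect, Line 2: 231×480/890 = 124.584
  Major defect, Line 1: 355×410/890 = 163.539
  Major defect, Line 2: 355×480/890 = 191.461
Contributions (O − E)²/E:
  (182 − 140.045)²/140.045 = 12.5690
  (122 − 163.955)²/163.955 = 10.7360
  (64 − 106.416)²/106.416 = 16.9065
  (167 − 124.584)²/124.584 = 14.4410
  (164 − 163.539)²/163.539 = 0.0013
  (191 − 191.461)²/191.461 = 0.0011
χ² = 12.5690 + 10.7360 + 16.9065 + 14.4410 + 0.0013 + 0.0011 = 54.65
df = (3−1)(2−1) = 2. Since 54.65 > 5.991, reject the null hypothesis of independence at α = 0.05.

54.65; reject H₀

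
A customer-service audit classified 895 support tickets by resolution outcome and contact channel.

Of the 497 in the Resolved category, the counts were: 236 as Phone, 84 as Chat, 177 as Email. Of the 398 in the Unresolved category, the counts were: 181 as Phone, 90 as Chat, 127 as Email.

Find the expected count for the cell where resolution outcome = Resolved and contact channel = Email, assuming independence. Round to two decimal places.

168.81

Row total (Resolved) = 497; column total (Email) = 304; grand total N = 895.
Expected count = (row total × column total) / N = 497 × 304 / 895 = 168.81.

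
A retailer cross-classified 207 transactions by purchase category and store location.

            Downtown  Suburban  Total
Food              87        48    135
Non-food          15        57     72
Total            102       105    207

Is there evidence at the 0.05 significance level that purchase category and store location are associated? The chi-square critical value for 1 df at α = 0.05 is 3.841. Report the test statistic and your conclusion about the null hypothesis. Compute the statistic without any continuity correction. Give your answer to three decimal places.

Grand total N = 207.
Expected counts (row total × column total / N):
  Food, Downtown: 135×102/207 = 66.52174
  Food, Suburban: 135×105/207 = 68.47826
  Non-food, Downtown: 72×102/207 = 35.47826
  Non-food, Suburban: 72×105/207 = 36.52174
Contributions (O − E)²/E:
  (87 − 66.52174)²/66.52174 = 6.3041
  (48 − 68.47826)²/68.47826 = 6.1240
  (15 − 35.47826)²/35.47826 = 11.8202
  (57 − 36.52174)²/36.52174 = 11.4825
χ² = 6.3041 + 6.1240 + 11.8202 + 11.4825 = 35.731
df = (2−1)(2−1) = 1. Since 35.731 > 3.841, reject the null hypothesis of independence at α = 0.05.

35.731; reject H₀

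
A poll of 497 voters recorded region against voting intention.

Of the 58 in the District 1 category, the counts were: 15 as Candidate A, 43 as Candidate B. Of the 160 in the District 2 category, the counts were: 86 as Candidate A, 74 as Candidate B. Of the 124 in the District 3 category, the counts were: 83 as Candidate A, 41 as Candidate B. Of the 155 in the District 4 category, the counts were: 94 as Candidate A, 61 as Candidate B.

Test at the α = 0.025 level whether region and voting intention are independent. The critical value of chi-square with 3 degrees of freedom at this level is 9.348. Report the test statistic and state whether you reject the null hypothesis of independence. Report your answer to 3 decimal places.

29.075; reject H₀

Row totals: 58, 160, 124, 155. Column totals: 278, 219. Grand total N = 497.
Expected counts (row total × column total / N):
  District 1, Candidate A: 58×278/497 = 32.44266
  District 1, Candidate B: 58×219/497 = 25.55734
  District 2, Candidate A: 160×278/497 = 89.49698
  District 2, Candidate B: 160×219/497 = 70.50302
  District 3, Candidate A: 124×278/497 = 69.36016
  District 3, Candidate B: 124×219/497 = 54.63984
  District 4, Candidate A: 155×278/497 = 86.70020
  District 4, Candidate B: 155×219/497 = 68.29980
Contributions (O − E)²/E:
  (15 − 32.44266)²/32.44266 = 9.3780
  (43 − 25.55734)²/25.55734 = 11.9045
  (86 − 89.49698)²/89.49698 = 0.1366
  (74 − 70.50302)²/70.50302 = 0.1735
  (83 − 69.36016)²/69.36016 = 2.6823
  (41 − 54.63984)²/54.63984 = 3.4049
  (94 − 86.70020)²/86.70020 = 0.6146
  (61 − 68.29980)²/68.29980 = 0.7802
χ² = 9.3780 + 11.9045 + 0.1366 + 0.1735 + 2.6823 + 3.4049 + 0.6146 + 0.7802 = 29.075
df = (4−1)(2−1) = 3. Since 29.075 > 9.348, reject the null hypothesis of independence at α = 0.025.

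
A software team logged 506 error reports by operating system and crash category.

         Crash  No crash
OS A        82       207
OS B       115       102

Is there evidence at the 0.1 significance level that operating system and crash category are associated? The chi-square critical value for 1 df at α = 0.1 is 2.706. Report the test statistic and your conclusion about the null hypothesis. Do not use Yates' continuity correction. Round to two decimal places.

Row totals: 289, 217. Column totals: 197, 309. Grand total N = 506.
Expected counts (row total × column total / N):
  OS A, Crash: 289×197/506 = 112.516
  OS A, No crash: 289×309/506 = 176.484
  OS B, Crash: 217×197/506 = 84.484
  OS B, No crash: 217×309/506 = 132.516
Contributions (O − E)²/E:
  (82 − 112.516)²/112.516 = 8.2764
  (207 − 176.484)²/176.484 = 5.2765
  (115 − 84.484)²/84.484 = 11.0225
  (102 − 132.516)²/132.516 = 7.0273
χ² = 8.2764 + 5.2765 + 11.0225 + 7.0273 = 31.60
df = (2−1)(2−1) = 1. Since 31.60 > 2.706, reject the null hypothesis of independence at α = 0.1.

31.60; reject H₀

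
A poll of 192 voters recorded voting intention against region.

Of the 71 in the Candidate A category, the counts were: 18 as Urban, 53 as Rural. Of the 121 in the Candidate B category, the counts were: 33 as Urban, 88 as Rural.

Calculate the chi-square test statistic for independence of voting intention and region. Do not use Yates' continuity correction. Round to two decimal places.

0.08

Row totals: 71, 121. Column totals: 51, 141. Grand total N = 192.
Expected counts (row total × column total / N):
  Candidate A, Urban: 71×51/192 = 18.859
  Candidate A, Rural: 71×141/192 = 52.141
  Candidate B, Urban: 121×51/192 = 32.141
  Candidate B, Rural: 121×141/192 = 88.859
Contributions (O − E)²/E:
  (18 − 18.859)²/18.859 = 0.0391
  (53 − 52.141)²/52.141 = 0.0142
  (33 − 32.141)²/32.141 = 0.0230
  (88 − 88.859)²/88.859 = 0.0083
χ² = 0.0391 + 0.0142 + 0.0230 + 0.0083 = 0.08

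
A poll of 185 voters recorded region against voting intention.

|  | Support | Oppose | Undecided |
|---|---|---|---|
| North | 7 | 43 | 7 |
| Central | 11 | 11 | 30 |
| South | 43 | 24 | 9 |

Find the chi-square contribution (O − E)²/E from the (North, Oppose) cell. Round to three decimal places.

Row total (North) = 57; column total (Oppose) = 78; N = 185.
Expected count E = 57 × 78 / 185 = 24.0324.
Contribution = (O − E)²/E = (43 − 24.0324)² / 24.0324 = 14.970.

14.970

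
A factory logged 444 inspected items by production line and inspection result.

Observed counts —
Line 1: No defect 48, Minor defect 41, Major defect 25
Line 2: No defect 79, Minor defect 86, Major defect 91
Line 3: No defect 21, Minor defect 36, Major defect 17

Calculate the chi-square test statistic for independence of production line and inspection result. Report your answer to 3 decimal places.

13.542

Row totals: 114, 256, 74. Column totals: 148, 163, 133. Grand total N = 444.
Expected counts (row total × column total / N):
  Line 1, No defect: 114×148/444 = 38.0000
  Line 1, Minor defect: 114×163/444 = 41.8514
  Line 1, Major defect: 114×133/444 = 34.1486
  Line 2, No defect: 256×148/444 = 85.3333
  Line 2, Minor defect: 256×163/444 = 93.9820
  Line 2, Major defect: 256×133/444 = 76.6847
  Line 3, No defect: 74×148/444 = 24.6667
  Line 3, Minor defect: 74×163/444 = 27.1667
  Line 3, Major defect: 74×133/444 = 22.1667
Contributions (O − E)²/E:
  (48 − 38.0000)²/38.0000 = 2.6316
  (41 − 41.8514)²/41.8514 = 0.0173
  (25 − 34.1486)²/34.1486 = 2.4510
  (79 − 85.3333)²/85.3333 = 0.4700
  (86 − 93.9820)²/93.9820 = 0.6779
  (91 − 76.6847)²/76.6847 = 2.6723
  (21 − 24.6667)²/24.6667 = 0.5451
  (36 − 27.1667)²/27.1667 = 2.8722
  (17 − 22.1667)²/22.1667 = 1.2043
χ² = 2.6316 + 0.0173 + 2.4510 + 0.4700 + 0.6779 + 2.6723 + 0.5451 + 2.8722 + 1.2043 = 13.542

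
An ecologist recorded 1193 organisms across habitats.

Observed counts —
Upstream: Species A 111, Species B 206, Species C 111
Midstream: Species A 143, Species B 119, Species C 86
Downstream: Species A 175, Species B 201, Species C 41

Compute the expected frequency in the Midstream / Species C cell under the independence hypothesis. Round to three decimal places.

69.425

Row total (Midstream) = 348; column total (Species C) = 238; grand total N = 1193.
Expected count = (row total × column total) / N = 348 × 238 / 1193 = 69.425.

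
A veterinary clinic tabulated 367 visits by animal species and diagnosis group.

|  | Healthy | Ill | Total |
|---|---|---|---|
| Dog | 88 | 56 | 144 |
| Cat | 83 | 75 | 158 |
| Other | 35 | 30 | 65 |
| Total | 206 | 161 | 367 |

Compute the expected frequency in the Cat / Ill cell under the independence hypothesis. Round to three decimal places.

69.313

Row total (Cat) = 158; column total (Ill) = 161; grand total N = 367.
Expected count = (row total × column total) / N = 158 × 161 / 367 = 69.313.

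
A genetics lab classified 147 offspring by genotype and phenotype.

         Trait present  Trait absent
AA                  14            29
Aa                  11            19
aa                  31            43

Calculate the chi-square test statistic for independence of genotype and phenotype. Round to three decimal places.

Row totals: 43, 30, 74. Column totals: 56, 91. Grand total N = 147.
Expected counts (row total × column total / N):
  AA, Trait present: 43×56/147 = 16.3810
  AA, Trait absent: 43×91/147 = 26.6190
  Aa, Trait present: 30×56/147 = 11.4286
  Aa, Trait absent: 30×91/147 = 18.5714
  aa, Trait present: 74×56/147 = 28.1905
  aa, Trait absent: 74×91/147 = 45.8095
Contributions (O − E)²/E:
  (14 − 16.3810)²/16.3810 = 0.3461
  (29 − 26.6190)²/26.6190 = 0.2130
  (11 − 11.4286)²/11.4286 = 0.0161
  (19 − 18.5714)²/18.5714 = 0.0099
  (31 − 28.1905)²/28.1905 = 0.2800
  (43 − 45.8095)²/45.8095 = 0.1723
χ² = 0.3461 + 0.2130 + 0.0161 + 0.0099 + 0.2800 + 0.1723 = 1.037

1.037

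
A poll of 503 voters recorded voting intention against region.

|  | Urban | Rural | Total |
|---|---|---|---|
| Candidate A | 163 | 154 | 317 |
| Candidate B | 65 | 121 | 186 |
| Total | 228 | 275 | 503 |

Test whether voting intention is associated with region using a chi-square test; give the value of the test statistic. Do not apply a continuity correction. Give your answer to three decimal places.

Grand total N = 503.
Expected counts (row total × column total / N):
  Candidate A, Urban: 317×228/503 = 143.6899
  Candidate A, Rural: 317×275/503 = 173.3101
  Candidate B, Urban: 186×228/503 = 84.3101
  Candidate B, Rural: 186×275/503 = 101.6899
Contributions (O − E)²/E:
  (163 − 143.6899)²/143.6899 = 2.5950
  (154 − 173.3101)²/173.3101 = 2.1515
  (65 − 84.3101)²/84.3101 = 4.4227
  (121 − 101.6899)²/101.6899 = 3.6668
χ² = 2.5950 + 2.1515 + 4.4227 + 3.6668 = 12.836

12.836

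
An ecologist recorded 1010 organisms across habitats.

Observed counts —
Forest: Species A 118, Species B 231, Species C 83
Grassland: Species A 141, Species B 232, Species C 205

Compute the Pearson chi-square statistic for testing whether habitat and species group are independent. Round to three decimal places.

Row totals: 432, 578. Column totals: 259, 463, 288. Grand total N = 1010.
Expected counts (row total × column total / N):
  Forest, Species A: 432×259/1010 = 110.78020
  Forest, Species B: 432×463/1010 = 198.03564
  Forest, Species C: 432×288/1010 = 123.18416
  Grassland, Species A: 578×259/1010 = 148.21980
  Grassland, Species B: 578×463/1010 = 264.96436
  Grassland, Species C: 578×288/1010 = 164.81584
Contributions (O − E)²/E:
  (118 − 110.78020)²/110.78020 = 0.4705
  (231 − 198.03564)²/198.03564 = 5.4871
  (83 − 123.18416)²/123.18416 = 13.1086
  (141 − 148.21980)²/148.21980 = 0.3517
  (232 − 264.96436)²/264.96436 = 4.1011
  (205 − 164.81584)²/164.81584 = 9.7974
χ² = 0.4705 + 5.4871 + 13.1086 + 0.3517 + 4.1011 + 9.7974 = 33.316

33.316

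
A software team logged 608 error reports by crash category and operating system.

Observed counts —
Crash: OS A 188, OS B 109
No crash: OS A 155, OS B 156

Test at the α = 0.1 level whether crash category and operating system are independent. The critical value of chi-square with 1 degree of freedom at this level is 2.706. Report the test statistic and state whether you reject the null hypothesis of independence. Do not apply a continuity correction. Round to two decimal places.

Row totals: 297, 311. Column totals: 343, 265. Grand total N = 608.
Expected counts (row total × column total / N):
  Crash, OS A: 297×343/608 = 167.551
  Crash, OS B: 297×265/608 = 129.449
  No crash, OS A: 311×343/608 = 175.449
  No crash, OS B: 311×265/608 = 135.551
Contributions (O − E)²/E:
  (188 − 167.551)²/167.551 = 2.4957
  (109 − 129.449)²/129.449 = 3.2303
  (155 − 175.449)²/175.449 = 2.3834
  (156 − 135.551)²/135.551 = 3.0849
χ² = 2.4957 + 3.2303 + 2.3834 + 3.0849 = 11.19
df = (2−1)(2−1) = 1. Since 11.19 > 2.706, reject the null hypothesis of independence at α = 0.1.

11.19; reject H₀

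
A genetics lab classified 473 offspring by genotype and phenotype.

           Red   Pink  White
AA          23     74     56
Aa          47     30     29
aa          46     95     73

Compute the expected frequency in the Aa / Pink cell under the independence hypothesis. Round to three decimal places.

44.596

Row total (Aa) = 106; column total (Pink) = 199; grand total N = 473.
Expected count = (row total × column total) / N = 106 × 199 / 473 = 44.596.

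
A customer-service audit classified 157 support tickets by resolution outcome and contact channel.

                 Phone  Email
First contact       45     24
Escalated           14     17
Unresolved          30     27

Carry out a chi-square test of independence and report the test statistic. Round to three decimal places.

Row totals: 69, 31, 57. Column totals: 89, 68. Grand total N = 157.
Expected counts (row total × column total / N):
  First contact, Phone: 69×89/157 = 39.1146
  First contact, Email: 69×68/157 = 29.8854
  Escalated, Phone: 31×89/157 = 17.5732
  Escalated, Email: 31×68/157 = 13.4268
  Unresolved, Phone: 57×89/157 = 32.3121
  Unresolved, Email: 57×68/157 = 24.6879
Contributions (O − E)²/E:
  (45 − 39.1146)²/39.1146 = 0.8855
  (24 − 29.8854)²/29.8854 = 1.1590
  (14 − 17.5732)²/17.5732 = 0.7265
  (17 − 13.4268)²/13.4268 = 0.9509
  (30 − 32.3121)²/32.3121 = 0.1654
  (27 − 24.6879)²/24.6879 = 0.2165
χ² = 0.8855 + 1.1590 + 0.7265 + 0.9509 + 0.1654 + 0.2165 = 4.104

4.104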